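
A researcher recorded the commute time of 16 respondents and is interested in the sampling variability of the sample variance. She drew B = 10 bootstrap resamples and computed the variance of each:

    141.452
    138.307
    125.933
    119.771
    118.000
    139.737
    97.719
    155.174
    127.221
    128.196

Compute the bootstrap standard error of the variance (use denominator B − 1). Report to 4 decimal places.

Bootstrap SE is the standard deviation of the 10 replicate variances.
Mean of replicates: (141.452 + 138.307 + 125.933 + 119.771 + 118.000 + 139.737 + 97.719 + 155.174 + 127.221 + 128.196) / 10 = 1291.51000 / 10 = 129.15100
Sum of squared deviations: (+12.30100)² + (+9.15600)² + (−3.21800)² + (−9.38000)² + (−11.15100)² + (+10.58600)² + (−31.43200)² + (+26.02300)² + (−1.93000)² + (−0.95500)² = 2239.69914
Variance = 2239.69914 / 9 = 248.85546
SE* = √248.85546

SE* = 15.7752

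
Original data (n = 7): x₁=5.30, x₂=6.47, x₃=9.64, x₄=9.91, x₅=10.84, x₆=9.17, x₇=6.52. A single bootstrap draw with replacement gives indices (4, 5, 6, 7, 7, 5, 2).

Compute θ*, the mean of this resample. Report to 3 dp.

Resample values: 9.91, 10.84, 9.17, 6.52, 6.52, 10.84, 6.47.
Mean = (9.91 + 10.84 + 9.17 + 6.52 + 6.52 + 10.84 + 6.47) / 7 = 60.270 / 7 = 8.610

θ* = 8.610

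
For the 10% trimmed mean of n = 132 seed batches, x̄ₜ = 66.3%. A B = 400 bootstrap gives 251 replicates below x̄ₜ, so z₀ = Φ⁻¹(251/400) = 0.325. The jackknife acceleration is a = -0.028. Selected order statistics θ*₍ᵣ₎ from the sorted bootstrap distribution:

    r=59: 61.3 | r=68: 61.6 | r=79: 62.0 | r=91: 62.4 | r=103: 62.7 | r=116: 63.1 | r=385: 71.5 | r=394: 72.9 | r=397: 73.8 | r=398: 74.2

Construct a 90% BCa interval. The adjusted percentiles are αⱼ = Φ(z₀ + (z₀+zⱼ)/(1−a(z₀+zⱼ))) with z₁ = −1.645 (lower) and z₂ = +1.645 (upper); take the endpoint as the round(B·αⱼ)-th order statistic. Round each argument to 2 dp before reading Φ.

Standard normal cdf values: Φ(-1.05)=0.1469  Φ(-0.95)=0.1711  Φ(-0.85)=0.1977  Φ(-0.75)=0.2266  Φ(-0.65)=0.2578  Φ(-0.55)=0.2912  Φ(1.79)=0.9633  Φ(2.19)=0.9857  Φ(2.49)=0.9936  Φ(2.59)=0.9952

(61.3, 72.9)

Lower: z₀ + z₁ = 0.325 + (-1.645) = -1.320; 1 − a(z₀+z₁) = 1 − (-0.028)(-1.320) = 0.9630; argument = 0.325 + (-1.320)/0.9630 = -1.0457 → -1.05.
α₁ = Φ(-1.05) = 0.1469; rank = round(400 × 0.1469) = 59; θ*₍59₎ = 61.3.
Upper: z₀ + z₂ = 1.970; 1 − a(z₀+z₂) = 1.0552; argument = 2.1920 → 2.19; α₂ = 0.9857; rank = 394; θ*₍394₎ = 72.9.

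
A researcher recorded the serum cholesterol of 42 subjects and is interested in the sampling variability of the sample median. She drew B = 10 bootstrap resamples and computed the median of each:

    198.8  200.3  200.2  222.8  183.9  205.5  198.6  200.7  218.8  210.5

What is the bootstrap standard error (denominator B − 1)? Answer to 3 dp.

SE* = 11.137

Bootstrap SE is the standard deviation of the 10 replicate medians.
Mean of replicates: (198.8 + 200.3 + 200.2 + 222.8 + 183.9 + 205.5 + 198.6 + 200.7 + 218.8 + 210.5) / 10 = 2040.1000 / 10 = 204.0100
Sum of squared deviations: (−5.2100)² + (−3.7100)² + (−3.8100)² + (+18.7900)² + (−20.1100)² + (+1.4900)² + (−5.4100)² + (−3.3100)² + (+14.7900)² + (+6.4900)² = 1116.2090
Variance = 1116.2090 / 9 = 124.0232
SE* = √124.0232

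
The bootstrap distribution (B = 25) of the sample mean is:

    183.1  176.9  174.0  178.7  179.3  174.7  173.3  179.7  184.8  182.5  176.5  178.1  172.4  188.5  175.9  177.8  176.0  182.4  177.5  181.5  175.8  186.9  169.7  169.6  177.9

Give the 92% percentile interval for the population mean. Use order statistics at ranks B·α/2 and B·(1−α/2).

Sorted replicates: 169.6, 169.7, 172.4, 173.3, 174.0, 174.7, 175.8, 175.9, 176.0, 176.5, 176.9, 177.5, 177.8, 177.9, 178.1, 178.7, 179.3, 179.7, 181.5, 182.4, 182.5, 183.1, 184.8, 186.9, 188.5
α = 0.08; lower rank = 25 × 0.040 = 1; upper rank = 25 × 0.960 = 24.
The 1st smallest replicate is 169.6; the 24th is 186.9.

(169.6, 186.9)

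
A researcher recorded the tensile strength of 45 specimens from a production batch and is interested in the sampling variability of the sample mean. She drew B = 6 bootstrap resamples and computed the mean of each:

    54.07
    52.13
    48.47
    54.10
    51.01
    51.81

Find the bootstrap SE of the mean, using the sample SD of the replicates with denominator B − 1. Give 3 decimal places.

Bootstrap SE is the standard deviation of the 6 replicate means.
Mean of replicates: (54.07 + 52.13 + 48.47 + 54.10 + 51.01 + 51.81) / 6 = 311.5900 / 6 = 51.9317
Sum of squared deviations: (+2.1383)² + (+0.1983)² + (−3.4617)² + (+2.1683)² + (−0.9217)² + (−0.1217)² = 22.1609
Variance = 22.1609 / 5 = 4.4322
SE* = √4.4322

SE* = 2.105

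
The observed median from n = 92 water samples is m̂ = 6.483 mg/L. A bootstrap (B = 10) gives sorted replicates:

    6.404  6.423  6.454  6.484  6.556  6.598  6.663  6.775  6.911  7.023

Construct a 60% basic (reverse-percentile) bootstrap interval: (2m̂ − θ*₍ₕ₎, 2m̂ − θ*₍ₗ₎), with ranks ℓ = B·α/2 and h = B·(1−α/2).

Percentile endpoints at ranks 2 and 8: θ*₍2₎ = 6.423, θ*₍8₎ = 6.775.
Basic interval reflects these around m̂:
  lower = 2 × 6.483 − 6.775 = 6.191
  upper = 2 × 6.483 − 6.423 = 6.543

(6.191, 6.543)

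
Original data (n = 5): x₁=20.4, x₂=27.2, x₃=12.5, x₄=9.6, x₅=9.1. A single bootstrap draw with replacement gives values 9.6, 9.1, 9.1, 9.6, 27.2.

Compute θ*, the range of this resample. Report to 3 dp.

θ* = 18.100

Range = 27.2 − 9.1 = 18.100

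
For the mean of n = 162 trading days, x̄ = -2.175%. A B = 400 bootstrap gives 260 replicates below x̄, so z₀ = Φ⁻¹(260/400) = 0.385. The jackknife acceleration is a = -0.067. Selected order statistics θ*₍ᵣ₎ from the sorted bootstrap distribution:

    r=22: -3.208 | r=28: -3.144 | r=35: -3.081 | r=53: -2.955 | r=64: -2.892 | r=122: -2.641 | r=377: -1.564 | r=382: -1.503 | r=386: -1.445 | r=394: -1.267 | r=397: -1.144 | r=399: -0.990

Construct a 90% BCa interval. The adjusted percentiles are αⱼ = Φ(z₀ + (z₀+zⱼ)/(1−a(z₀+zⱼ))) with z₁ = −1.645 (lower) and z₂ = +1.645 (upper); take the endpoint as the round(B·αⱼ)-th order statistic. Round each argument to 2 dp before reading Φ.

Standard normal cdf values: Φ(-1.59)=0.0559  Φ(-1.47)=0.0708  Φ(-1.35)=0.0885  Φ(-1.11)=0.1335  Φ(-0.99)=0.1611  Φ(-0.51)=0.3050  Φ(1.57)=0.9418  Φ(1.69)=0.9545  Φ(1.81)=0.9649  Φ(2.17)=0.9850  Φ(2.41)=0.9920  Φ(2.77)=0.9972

(-2.892, -1.267)

Lower: z₀ + z₁ = 0.385 + (-1.645) = -1.260; 1 − a(z₀+z₁) = 1 − (-0.067)(-1.260) = 0.9156; argument = 0.385 + (-1.260)/0.9156 = -0.9912 → -0.99.
α₁ = Φ(-0.99) = 0.1611; rank = round(400 × 0.1611) = 64; θ*₍64₎ = -2.892.
Upper: z₀ + z₂ = 2.030; 1 − a(z₀+z₂) = 1.1360; argument = 2.1720 → 2.17; α₂ = 0.9850; rank = 394; θ*₍394₎ = -1.267.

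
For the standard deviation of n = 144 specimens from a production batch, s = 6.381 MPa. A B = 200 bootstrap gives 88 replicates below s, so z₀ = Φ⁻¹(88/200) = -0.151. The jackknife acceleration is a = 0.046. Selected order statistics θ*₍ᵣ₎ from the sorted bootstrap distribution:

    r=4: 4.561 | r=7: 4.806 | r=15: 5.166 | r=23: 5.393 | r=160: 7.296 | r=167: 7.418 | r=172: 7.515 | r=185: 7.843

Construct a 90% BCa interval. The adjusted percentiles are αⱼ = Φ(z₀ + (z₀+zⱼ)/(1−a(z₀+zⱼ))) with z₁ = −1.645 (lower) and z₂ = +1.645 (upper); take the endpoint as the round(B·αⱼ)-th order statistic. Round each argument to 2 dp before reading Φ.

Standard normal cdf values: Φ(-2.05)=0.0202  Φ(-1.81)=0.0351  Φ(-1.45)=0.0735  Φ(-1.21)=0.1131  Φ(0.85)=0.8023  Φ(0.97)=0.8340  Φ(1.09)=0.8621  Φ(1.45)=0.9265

(4.806, 7.843)

Lower: z₀ + z₁ = -0.151 + (-1.645) = -1.796; 1 − a(z₀+z₁) = 1 − (0.046)(-1.796) = 1.0826; argument = -0.151 + (-1.796)/1.0826 = -1.8099 → -1.81.
α₁ = Φ(-1.81) = 0.0351; rank = round(200 × 0.0351) = 7; θ*₍7₎ = 4.806.
Upper: z₀ + z₂ = 1.494; 1 − a(z₀+z₂) = 0.9313; argument = 1.4533 → 1.45; α₂ = 0.9265; rank = 185; θ*₍185₎ = 7.843.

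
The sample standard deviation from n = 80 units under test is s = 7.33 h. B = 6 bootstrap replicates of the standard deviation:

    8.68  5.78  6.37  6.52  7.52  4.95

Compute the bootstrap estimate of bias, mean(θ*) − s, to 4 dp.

bias = −0.6933

mean(θ*) = (8.68 + 5.78 + 6.37 + 6.52 + 7.52 + 4.95) / 6 = 6.63667
bias = 6.63667 − 7.33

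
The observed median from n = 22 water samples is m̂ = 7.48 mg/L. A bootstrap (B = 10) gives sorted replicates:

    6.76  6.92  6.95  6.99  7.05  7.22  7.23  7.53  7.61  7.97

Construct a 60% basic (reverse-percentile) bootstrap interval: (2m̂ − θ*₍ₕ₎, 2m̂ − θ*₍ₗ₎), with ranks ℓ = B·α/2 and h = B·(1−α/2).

Percentile endpoints at ranks 2 and 8: θ*₍2₎ = 6.92, θ*₍8₎ = 7.53.
Basic interval reflects these around m̂:
  lower = 2 × 7.48 − 7.53 = 7.43
  upper = 2 × 7.48 − 6.92 = 8.04

(7.43, 8.04)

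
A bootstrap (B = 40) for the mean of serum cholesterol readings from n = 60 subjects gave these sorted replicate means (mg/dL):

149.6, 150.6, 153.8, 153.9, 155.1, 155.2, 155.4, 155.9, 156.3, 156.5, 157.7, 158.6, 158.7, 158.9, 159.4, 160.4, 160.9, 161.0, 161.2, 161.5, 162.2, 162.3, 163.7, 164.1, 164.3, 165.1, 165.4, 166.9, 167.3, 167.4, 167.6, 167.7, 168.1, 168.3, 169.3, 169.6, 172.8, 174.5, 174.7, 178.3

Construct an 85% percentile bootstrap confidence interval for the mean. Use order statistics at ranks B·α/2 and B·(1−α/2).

(153.8, 172.8)

α = 0.15; lower rank = 40 × 0.075 = 3; upper rank = 40 × 0.925 = 37.
The 3rd smallest replicate is 153.8; the 37th is 172.8.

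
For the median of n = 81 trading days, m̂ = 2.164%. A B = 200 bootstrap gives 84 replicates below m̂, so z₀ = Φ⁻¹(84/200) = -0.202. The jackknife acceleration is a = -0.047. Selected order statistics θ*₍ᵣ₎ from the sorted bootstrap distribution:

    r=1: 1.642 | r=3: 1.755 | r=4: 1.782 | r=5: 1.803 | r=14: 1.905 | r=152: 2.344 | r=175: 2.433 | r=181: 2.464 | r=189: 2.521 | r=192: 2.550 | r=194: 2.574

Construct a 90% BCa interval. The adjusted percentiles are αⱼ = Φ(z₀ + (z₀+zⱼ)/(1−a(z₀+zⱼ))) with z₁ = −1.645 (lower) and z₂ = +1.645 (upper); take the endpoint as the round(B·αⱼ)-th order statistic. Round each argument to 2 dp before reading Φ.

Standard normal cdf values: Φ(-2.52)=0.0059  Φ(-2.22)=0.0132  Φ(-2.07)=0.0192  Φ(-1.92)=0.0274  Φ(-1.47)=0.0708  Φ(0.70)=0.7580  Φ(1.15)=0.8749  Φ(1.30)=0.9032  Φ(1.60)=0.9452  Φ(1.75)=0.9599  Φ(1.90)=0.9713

(1.755, 2.433)

Lower: z₀ + z₁ = -0.202 + (-1.645) = -1.847; 1 − a(z₀+z₁) = 1 − (-0.047)(-1.847) = 0.9132; argument = -0.202 + (-1.847)/0.9132 = -2.2246 → -2.22.
α₁ = Φ(-2.22) = 0.0132; rank = round(200 × 0.0132) = 3; θ*₍3₎ = 1.755.
Upper: z₀ + z₂ = 1.443; 1 − a(z₀+z₂) = 1.0678; argument = 1.1494 → 1.15; α₂ = 0.8749; rank = 175; θ*₍175₎ = 2.433.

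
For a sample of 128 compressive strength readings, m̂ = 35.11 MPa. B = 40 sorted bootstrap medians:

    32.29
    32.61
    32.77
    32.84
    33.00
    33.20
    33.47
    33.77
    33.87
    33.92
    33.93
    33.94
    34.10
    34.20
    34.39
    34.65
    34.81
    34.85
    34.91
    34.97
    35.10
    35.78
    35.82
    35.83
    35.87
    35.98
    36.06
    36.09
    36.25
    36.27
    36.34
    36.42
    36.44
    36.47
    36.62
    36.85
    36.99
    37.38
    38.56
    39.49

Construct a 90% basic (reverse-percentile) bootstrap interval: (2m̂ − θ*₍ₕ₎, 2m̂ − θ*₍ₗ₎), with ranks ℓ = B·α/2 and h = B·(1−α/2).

Percentile endpoints at ranks 2 and 38: θ*₍2₎ = 32.61, θ*₍38₎ = 37.38.
Basic interval reflects these around m̂:
  lower = 2 × 35.11 − 37.38 = 32.84
  upper = 2 × 35.11 − 32.61 = 37.61

(32.84, 37.61)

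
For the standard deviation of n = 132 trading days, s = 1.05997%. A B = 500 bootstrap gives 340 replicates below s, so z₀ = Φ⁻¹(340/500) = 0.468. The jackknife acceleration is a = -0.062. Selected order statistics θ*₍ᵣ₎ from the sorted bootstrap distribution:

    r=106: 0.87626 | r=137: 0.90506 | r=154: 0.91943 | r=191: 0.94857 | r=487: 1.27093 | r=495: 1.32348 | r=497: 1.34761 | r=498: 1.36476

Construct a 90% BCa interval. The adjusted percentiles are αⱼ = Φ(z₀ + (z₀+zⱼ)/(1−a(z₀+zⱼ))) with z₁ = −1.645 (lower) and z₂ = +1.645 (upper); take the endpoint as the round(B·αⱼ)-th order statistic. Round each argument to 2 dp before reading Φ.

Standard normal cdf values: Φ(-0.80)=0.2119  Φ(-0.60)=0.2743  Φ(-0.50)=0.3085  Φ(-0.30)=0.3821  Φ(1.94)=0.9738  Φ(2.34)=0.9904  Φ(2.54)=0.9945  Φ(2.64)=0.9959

(0.87626, 1.32348)

Lower: z₀ + z₁ = 0.468 + (-1.645) = -1.177; 1 − a(z₀+z₁) = 1 − (-0.062)(-1.177) = 0.9270; argument = 0.468 + (-1.177)/0.9270 = -0.8017 → -0.80.
α₁ = Φ(-0.80) = 0.2119; rank = round(500 × 0.2119) = 106; θ*₍106₎ = 0.87626.
Upper: z₀ + z₂ = 2.113; 1 − a(z₀+z₂) = 1.1310; argument = 2.3362 → 2.34; α₂ = 0.9904; rank = 495; θ*₍495₎ = 1.32348.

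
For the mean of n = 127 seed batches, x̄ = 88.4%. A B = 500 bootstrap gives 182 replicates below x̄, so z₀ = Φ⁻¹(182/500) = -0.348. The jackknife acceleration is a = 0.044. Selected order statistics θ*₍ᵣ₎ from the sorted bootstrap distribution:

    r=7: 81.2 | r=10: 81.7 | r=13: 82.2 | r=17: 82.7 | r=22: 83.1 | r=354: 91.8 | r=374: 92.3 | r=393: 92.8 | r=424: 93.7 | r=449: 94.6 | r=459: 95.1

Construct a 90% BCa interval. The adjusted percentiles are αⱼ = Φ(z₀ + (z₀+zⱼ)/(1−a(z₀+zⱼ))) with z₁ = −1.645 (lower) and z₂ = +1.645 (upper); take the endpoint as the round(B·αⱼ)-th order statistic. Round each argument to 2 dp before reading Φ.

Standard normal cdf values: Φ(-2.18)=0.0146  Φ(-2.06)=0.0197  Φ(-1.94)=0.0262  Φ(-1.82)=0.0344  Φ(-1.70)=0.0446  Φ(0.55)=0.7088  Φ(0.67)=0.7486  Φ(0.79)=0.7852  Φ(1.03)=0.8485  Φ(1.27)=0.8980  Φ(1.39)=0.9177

(81.2, 93.7)

Lower: z₀ + z₁ = -0.348 + (-1.645) = -1.993; 1 − a(z₀+z₁) = 1 − (0.044)(-1.993) = 1.0877; argument = -0.348 + (-1.993)/1.0877 = -2.1803 → -2.18.
α₁ = Φ(-2.18) = 0.0146; rank = round(500 × 0.0146) = 7; θ*₍7₎ = 81.2.
Upper: z₀ + z₂ = 1.297; 1 − a(z₀+z₂) = 0.9429; argument = 1.0275 → 1.03; α₂ = 0.8485; rank = 424; θ*₍424₎ = 93.7.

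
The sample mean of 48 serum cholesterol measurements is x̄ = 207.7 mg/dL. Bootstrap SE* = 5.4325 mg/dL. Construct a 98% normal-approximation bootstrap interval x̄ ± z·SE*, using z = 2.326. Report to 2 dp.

(195.06, 220.34)

Margin = 2.326 × 5.4325 = 12.636
Interval: 207.7 ± 12.636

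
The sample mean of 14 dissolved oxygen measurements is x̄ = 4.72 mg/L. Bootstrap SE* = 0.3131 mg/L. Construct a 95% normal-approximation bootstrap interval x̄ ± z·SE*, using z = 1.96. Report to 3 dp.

(4.106, 5.334)

Margin = 1.96 × 0.3131 = 0.6137
Interval: 4.72 ± 0.6137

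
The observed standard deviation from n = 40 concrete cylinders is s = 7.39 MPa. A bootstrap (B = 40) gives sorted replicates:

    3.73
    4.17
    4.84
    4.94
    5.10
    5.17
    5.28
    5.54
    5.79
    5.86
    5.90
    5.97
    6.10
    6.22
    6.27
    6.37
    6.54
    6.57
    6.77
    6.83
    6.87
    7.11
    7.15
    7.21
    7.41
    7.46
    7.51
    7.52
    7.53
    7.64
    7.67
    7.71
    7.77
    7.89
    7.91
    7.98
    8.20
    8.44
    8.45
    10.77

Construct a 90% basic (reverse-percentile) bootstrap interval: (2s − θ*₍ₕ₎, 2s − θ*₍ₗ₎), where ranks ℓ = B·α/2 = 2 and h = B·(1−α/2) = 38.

(6.34, 10.61)

Percentile endpoints at ranks 2 and 38: θ*₍2₎ = 4.17, θ*₍38₎ = 8.44.
Basic interval reflects these around s:
  lower = 2 × 7.39 − 8.44 = 6.34
  upper = 2 × 7.39 − 4.17 = 10.61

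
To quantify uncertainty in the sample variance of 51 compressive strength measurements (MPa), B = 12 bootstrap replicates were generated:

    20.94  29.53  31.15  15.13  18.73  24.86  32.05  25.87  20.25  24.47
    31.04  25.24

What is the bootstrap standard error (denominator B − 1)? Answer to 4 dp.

Bootstrap SE is the standard deviation of the 12 replicate variances.
Mean of replicates: (20.94 + 29.53 + 31.15 + 15.13 + 18.73 + 24.86 + 32.05 + 25.87 + 20.25 + 24.47 + 31.04 + 25.24) / 12 = 299.26000 / 12 = 24.93833
Sum of squared deviations: (−3.99833)² + (+4.59167)² + (+6.21167)² + (−9.80833)² + (−6.20833)² + (−0.07833)² + (+7.11167)² + (+0.93167)² + (−4.68833)² + (−0.46833)² + (+6.10167)² + (+0.30167)² = 321.37277
Variance = 321.37277 / 11 = 29.21571
SE* = √29.21571

SE* = 5.4052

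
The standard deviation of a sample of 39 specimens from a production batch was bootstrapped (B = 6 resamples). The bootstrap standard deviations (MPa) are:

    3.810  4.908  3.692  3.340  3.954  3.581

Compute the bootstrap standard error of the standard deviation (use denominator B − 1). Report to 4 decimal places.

Bootstrap SE is the standard deviation of the 6 replicate standard deviations.
Mean of replicates: (3.810 + 4.908 + 3.692 + 3.340 + 3.954 + 3.581) / 6 = 23.28500 / 6 = 3.88083
Sum of squared deviations: (−0.07083)² + (+1.02717)² + (−0.18883)² + (−0.54083)² + (+0.07317)² + (−0.29983)² = 1.48350
Variance = 1.48350 / 5 = 0.29670
SE* = √0.29670

SE* = 0.5447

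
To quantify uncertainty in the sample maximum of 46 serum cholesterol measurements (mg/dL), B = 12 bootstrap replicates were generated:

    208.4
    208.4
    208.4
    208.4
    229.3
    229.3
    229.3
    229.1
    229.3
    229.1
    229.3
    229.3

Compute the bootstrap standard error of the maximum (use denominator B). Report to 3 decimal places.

Bootstrap SE is the standard deviation of the 12 replicate maximums.
Mean of replicates: (208.4 + 208.4 + 208.4 + 208.4 + 229.3 + 229.3 + 229.3 + 229.1 + 229.3 + 229.1 + 229.3 + 229.3) / 12 = 2667.6000 / 12 = 222.3000
Sum of squared deviations: (−13.9000)² + (−13.9000)² + (−13.9000)² + (−13.9000)² + (+7.0000)² + (+7.0000)² + (+7.0000)² + (+6.8000)² + (+7.0000)² + (+6.8000)² + (+7.0000)² + (+7.0000)² = 1159.3200
Variance = 1159.3200 / 12 = 96.6100
SE* = √96.6100

SE* = 9.829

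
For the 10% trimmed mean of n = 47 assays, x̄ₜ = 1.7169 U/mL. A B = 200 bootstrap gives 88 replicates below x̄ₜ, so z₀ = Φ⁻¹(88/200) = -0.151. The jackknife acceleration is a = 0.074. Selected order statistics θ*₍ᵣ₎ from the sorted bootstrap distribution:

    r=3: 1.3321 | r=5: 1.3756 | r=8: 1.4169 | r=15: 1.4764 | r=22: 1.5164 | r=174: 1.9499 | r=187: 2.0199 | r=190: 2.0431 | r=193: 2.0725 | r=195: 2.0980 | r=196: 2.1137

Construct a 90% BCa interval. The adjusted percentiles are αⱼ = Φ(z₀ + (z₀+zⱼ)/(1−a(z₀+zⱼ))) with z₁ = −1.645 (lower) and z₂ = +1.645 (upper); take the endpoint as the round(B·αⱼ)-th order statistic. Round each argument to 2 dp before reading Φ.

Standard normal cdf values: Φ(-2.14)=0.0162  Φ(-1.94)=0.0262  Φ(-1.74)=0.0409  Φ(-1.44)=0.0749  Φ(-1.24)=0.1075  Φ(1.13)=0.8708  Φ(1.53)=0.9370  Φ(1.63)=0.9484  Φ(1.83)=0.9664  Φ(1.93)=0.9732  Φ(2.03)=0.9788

(1.4169, 2.0199)

Lower: z₀ + z₁ = -0.151 + (-1.645) = -1.796; 1 − a(z₀+z₁) = 1 − (0.074)(-1.796) = 1.1329; argument = -0.151 + (-1.796)/1.1329 = -1.7363 → -1.74.
α₁ = Φ(-1.74) = 0.0409; rank = round(200 × 0.0409) = 8; θ*₍8₎ = 1.4169.
Upper: z₀ + z₂ = 1.494; 1 − a(z₀+z₂) = 0.8894; argument = 1.5287 → 1.53; α₂ = 0.9370; rank = 187; θ*₍187₎ = 2.0199.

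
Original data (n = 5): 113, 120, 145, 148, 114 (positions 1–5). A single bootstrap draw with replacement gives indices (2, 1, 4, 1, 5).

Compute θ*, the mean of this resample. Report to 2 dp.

θ* = 121.60

Resample values: 120, 113, 148, 113, 114.
Mean = (120 + 113 + 148 + 113 + 114) / 5 = 608.0 / 5 = 121.60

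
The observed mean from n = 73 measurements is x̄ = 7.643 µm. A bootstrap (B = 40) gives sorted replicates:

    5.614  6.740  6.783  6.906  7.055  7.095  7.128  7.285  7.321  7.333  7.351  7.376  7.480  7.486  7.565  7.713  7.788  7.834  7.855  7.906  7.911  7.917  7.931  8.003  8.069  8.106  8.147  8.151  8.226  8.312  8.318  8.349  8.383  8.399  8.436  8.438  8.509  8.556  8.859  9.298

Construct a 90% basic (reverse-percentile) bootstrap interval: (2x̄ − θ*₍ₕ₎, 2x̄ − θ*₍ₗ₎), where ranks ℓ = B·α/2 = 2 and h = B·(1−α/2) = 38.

(6.730, 8.546)

Percentile endpoints at ranks 2 and 38: θ*₍2₎ = 6.740, θ*₍38₎ = 8.556.
Basic interval reflects these around x̄:
  lower = 2 × 7.643 − 8.556 = 6.730
  upper = 2 × 7.643 − 6.740 = 8.546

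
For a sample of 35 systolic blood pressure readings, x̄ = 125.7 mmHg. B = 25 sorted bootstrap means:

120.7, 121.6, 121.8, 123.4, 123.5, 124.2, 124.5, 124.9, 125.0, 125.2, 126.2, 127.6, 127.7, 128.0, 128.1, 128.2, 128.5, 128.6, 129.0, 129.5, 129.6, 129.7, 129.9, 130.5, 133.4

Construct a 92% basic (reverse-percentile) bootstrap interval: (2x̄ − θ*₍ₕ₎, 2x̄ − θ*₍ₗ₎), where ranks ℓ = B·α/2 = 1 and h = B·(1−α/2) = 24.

Percentile endpoints at ranks 1 and 24: θ*₍1₎ = 120.7, θ*₍24₎ = 130.5.
Basic interval reflects these around x̄:
  lower = 2 × 125.7 − 130.5 = 120.9
  upper = 2 × 125.7 − 120.7 = 130.7

(120.9, 130.7)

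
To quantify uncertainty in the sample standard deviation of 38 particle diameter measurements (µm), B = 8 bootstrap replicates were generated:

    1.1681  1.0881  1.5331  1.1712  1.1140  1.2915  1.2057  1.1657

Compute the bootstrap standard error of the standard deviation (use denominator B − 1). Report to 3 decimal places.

SE* = 0.141

Bootstrap SE is the standard deviation of the 8 replicate standard deviations.
Mean of replicates: (1.1681 + 1.0881 + 1.5331 + 1.1712 + 1.1140 + 1.2915 + 1.2057 + 1.1657) / 8 = 9.73740 / 8 = 1.21718
Sum of squared deviations: (−0.04908)² + (−0.12908)² + (+0.31592)² + (−0.04598)² + (−0.10318)² + (+0.07432)² + (−0.01148)² + (−0.05148)² = 0.13994
Variance = 0.13994 / 7 = 0.01999
SE* = √0.01999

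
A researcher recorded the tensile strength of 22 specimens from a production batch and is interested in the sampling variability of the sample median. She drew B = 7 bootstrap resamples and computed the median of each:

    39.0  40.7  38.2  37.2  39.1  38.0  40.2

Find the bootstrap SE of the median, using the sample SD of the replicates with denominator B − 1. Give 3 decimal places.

SE* = 1.236

Bootstrap SE is the standard deviation of the 7 replicate medians.
Mean of replicates: (39.0 + 40.7 + 38.2 + 37.2 + 39.1 + 38.0 + 40.2) / 7 = 272.4000 / 7 = 38.9143
Sum of squared deviations: (+0.0857)² + (+1.7857)² + (−0.7143)² + (−1.7143)² + (+0.1857)² + (−0.9143)² + (+1.2857)² = 9.1686
Variance = 9.1686 / 6 = 1.5281
SE* = √1.5281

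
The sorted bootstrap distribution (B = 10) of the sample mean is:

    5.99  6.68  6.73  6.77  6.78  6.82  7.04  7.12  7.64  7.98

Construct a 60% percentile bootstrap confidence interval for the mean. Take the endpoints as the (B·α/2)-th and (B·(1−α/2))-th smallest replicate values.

α = 0.40; lower rank = 10 × 0.200 = 2; upper rank = 10 × 0.800 = 8.
The 2nd smallest replicate is 6.68; the 8th is 7.12.

(6.68, 7.12)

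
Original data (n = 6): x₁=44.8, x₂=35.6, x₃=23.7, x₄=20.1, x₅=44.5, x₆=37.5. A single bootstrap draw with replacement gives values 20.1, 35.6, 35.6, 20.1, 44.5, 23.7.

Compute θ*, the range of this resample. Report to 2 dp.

Range = 44.5 − 20.1 = 24.40

θ* = 24.40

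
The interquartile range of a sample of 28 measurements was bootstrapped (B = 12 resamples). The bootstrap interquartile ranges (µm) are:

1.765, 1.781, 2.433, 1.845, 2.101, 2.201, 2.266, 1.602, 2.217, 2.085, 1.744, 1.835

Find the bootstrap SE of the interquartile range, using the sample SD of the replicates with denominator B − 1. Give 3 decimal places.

SE* = 0.259

Bootstrap SE is the standard deviation of the 12 replicate interquartile ranges.
Mean of replicates: (1.765 + 1.781 + 2.433 + 1.845 + 2.101 + 2.201 + 2.266 + 1.602 + 2.217 + 2.085 + 1.744 + 1.835) / 12 = 23.8750 / 12 = 1.9896
Sum of squared deviations: (−0.2246)² + (−0.2086)² + (+0.4434)² + (−0.1446)² + (+0.1114)² + (+0.2114)² + (+0.2764)² + (−0.3876)² + (+0.2274)² + (+0.0954)² + (−0.2456)² + (−0.1546)² = 0.7402
Variance = 0.7402 / 11 = 0.0673
SE* = √0.0673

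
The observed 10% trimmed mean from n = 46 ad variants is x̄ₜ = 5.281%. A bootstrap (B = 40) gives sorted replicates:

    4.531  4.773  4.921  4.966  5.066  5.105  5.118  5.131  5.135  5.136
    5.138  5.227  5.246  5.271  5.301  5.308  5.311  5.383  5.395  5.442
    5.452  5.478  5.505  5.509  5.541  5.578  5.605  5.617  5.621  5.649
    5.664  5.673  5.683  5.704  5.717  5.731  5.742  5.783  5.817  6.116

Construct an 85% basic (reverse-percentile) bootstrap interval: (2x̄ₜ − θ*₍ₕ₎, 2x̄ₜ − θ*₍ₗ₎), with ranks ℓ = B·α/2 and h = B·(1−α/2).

(4.820, 5.641)

Percentile endpoints at ranks 3 and 37: θ*₍3₎ = 4.921, θ*₍37₎ = 5.742.
Basic interval reflects these around x̄ₜ:
  lower = 2 × 5.281 − 5.742 = 4.820
  upper = 2 × 5.281 − 4.921 = 5.641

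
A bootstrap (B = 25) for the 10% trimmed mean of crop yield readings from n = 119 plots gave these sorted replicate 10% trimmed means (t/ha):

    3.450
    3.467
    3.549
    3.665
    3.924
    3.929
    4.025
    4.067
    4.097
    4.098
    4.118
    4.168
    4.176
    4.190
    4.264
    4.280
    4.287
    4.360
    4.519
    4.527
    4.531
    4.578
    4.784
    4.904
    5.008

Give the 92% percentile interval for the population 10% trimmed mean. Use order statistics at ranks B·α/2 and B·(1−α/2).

(3.450, 4.904)

α = 0.08; lower rank = 25 × 0.040 = 1; upper rank = 25 × 0.960 = 24.
The 1st smallest replicate is 3.450; the 24th is 4.904.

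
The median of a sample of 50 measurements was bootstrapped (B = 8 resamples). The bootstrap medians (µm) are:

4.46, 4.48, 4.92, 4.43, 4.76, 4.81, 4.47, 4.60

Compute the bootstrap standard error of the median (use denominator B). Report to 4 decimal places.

Bootstrap SE is the standard deviation of the 8 replicate medians.
Mean of replicates: (4.46 + 4.48 + 4.92 + 4.43 + 4.76 + 4.81 + 4.47 + 4.60) / 8 = 36.93000 / 8 = 4.61625
Sum of squared deviations: (−0.15625)² + (−0.13625)² + (+0.30375)² + (−0.18625)² + (+0.14375)² + (+0.19375)² + (−0.14625)² + (−0.01625)² = 0.24979
Variance = 0.24979 / 8 = 0.03122
SE* = √0.03122

SE* = 0.1767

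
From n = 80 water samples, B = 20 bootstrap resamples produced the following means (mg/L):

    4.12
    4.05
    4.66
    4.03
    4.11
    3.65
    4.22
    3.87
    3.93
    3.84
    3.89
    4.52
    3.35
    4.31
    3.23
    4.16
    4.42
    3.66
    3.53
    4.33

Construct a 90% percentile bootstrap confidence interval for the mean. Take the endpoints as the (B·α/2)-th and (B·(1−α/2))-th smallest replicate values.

(3.23, 4.52)

Sorted replicates: 3.23, 3.35, 3.53, 3.65, 3.66, 3.84, 3.87, 3.89, 3.93, 4.03, 4.05, 4.11, 4.12, 4.16, 4.22, 4.31, 4.33, 4.42, 4.52, 4.66
α = 0.10; lower rank = 20 × 0.050 = 1; upper rank = 20 × 0.950 = 19.
The 1st smallest replicate is 3.23; the 19th is 4.52.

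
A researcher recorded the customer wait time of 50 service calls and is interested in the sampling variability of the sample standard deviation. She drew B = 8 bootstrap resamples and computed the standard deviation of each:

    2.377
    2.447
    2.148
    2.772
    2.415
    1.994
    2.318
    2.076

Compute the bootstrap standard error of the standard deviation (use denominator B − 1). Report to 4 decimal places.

Bootstrap SE is the standard deviation of the 8 replicate standard deviations.
Mean of replicates: (2.377 + 2.447 + 2.148 + 2.772 + 2.415 + 1.994 + 2.318 + 2.076) / 8 = 18.54700 / 8 = 2.31838
Sum of squared deviations: (+0.05862)² + (+0.12862)² + (−0.17037)² + (+0.45362)² + (+0.09662)² + (−0.32438)² + (−0.00038)² + (−0.24238)² = 0.42809
Variance = 0.42809 / 7 = 0.06116
SE* = √0.06116

SE* = 0.2473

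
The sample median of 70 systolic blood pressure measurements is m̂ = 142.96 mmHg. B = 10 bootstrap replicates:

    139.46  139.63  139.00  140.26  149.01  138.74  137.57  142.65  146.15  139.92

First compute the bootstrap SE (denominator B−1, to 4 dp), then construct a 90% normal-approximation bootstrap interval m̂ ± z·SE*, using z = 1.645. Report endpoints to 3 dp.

(136.962, 148.958)

Mean of replicates = 141.2390; sum of squared deviations = 119.6689; SE* = √(119.6689/9) = 3.6464
Margin = 1.645 × 3.6464 = 5.9983
Interval: 142.96 ± 5.9983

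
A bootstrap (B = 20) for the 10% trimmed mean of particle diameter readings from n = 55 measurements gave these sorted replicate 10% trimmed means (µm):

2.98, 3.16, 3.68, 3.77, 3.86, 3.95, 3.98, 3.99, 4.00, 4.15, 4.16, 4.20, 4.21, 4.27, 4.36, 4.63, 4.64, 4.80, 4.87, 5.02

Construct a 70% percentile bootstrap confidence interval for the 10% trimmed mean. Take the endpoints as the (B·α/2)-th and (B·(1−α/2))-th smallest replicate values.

α = 0.30; lower rank = 20 × 0.150 = 3; upper rank = 20 × 0.850 = 17.
The 3rd smallest replicate is 3.68; the 17th is 4.64.

(3.68, 4.64)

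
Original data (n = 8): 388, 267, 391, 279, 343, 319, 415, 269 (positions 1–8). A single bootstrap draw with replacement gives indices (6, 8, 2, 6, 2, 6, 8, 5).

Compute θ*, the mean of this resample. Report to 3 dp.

Resample values: 319, 269, 267, 319, 267, 319, 269, 343.
Mean = (319 + 269 + 267 + 319 + 267 + 319 + 269 + 343) / 8 = 2372.0 / 8 = 296.500

θ* = 296.500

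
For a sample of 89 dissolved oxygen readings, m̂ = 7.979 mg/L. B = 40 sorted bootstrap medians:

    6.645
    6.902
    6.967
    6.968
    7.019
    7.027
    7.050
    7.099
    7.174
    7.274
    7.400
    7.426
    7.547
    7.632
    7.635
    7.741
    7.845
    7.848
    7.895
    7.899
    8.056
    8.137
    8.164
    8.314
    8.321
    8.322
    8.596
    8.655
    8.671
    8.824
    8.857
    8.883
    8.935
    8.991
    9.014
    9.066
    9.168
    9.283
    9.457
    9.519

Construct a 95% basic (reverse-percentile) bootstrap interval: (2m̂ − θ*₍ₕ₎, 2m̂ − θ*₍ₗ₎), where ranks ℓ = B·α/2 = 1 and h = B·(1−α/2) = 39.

Percentile endpoints at ranks 1 and 39: θ*₍1₎ = 6.645, θ*₍39₎ = 9.457.
Basic interval reflects these around m̂:
  lower = 2 × 7.979 − 9.457 = 6.501
  upper = 2 × 7.979 − 6.645 = 9.313

(6.501, 9.313)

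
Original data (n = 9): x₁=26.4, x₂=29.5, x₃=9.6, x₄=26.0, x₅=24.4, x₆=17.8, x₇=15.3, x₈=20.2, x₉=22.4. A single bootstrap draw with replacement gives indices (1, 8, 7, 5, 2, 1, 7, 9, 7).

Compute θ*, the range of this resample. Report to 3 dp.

θ* = 14.200

Resample values: 26.4, 20.2, 15.3, 24.4, 29.5, 26.4, 15.3, 22.4, 15.3.
Range = 29.5 − 15.3 = 14.200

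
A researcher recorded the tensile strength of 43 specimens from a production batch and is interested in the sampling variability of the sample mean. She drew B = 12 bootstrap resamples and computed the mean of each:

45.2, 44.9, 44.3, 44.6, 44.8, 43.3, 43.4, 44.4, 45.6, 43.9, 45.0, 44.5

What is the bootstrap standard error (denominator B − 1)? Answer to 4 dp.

Bootstrap SE is the standard deviation of the 12 replicate means.
Mean of replicates: (45.2 + 44.9 + 44.3 + 44.6 + 44.8 + 43.3 + 43.4 + 44.4 + 45.6 + 43.9 + 45.0 + 44.5) / 12 = 533.90000 / 12 = 44.49167
Sum of squared deviations: (+0.70833)² + (+0.40833)² + (−0.19167)² + (+0.10833)² + (+0.30833)² + (−1.19167)² + (−1.09167)² + (−0.09167)² + (+1.10833)² + (−0.59167)² + (+0.50833)² + (+0.00833)² = 5.26917
Variance = 5.26917 / 11 = 0.47902
SE* = √0.47902

SE* = 0.6921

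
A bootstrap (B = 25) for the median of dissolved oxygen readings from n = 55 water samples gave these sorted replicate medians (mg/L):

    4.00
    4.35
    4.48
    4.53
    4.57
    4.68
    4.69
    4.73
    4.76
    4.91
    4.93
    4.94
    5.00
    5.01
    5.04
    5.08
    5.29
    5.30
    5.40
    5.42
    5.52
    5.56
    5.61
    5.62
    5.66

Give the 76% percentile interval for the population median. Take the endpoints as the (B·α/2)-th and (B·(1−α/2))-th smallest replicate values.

(4.48, 5.56)

α = 0.24; lower rank = 25 × 0.120 = 3; upper rank = 25 × 0.880 = 22.
The 3rd smallest replicate is 4.48; the 22nd is 5.56.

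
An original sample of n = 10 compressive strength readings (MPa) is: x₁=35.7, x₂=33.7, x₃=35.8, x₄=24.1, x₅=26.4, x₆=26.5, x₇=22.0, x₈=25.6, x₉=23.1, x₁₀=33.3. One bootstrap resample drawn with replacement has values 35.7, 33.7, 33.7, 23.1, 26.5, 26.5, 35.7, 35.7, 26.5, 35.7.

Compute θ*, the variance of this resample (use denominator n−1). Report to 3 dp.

θ* = 25.035

Mean = 31.2800; sum of squared deviations = 225.3160
s² = 225.3160 / 9 = 25.0351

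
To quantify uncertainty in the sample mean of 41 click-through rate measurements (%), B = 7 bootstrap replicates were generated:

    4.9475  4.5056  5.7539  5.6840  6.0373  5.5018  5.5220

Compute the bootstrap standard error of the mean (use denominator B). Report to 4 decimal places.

SE* = 0.4838

Bootstrap SE is the standard deviation of the 7 replicate means.
Mean of replicates: (4.9475 + 4.5056 + 5.7539 + 5.6840 + 6.0373 + 5.5018 + 5.5220) / 7 = 37.95210 / 7 = 5.42173
Sum of squared deviations: (−0.47423)² + (−0.91613)² + (+0.33217)² + (+0.26227)² + (+0.61557)² + (+0.08007)² + (+0.10027)² = 1.63870
Variance = 1.63870 / 7 = 0.23410
SE* = √0.23410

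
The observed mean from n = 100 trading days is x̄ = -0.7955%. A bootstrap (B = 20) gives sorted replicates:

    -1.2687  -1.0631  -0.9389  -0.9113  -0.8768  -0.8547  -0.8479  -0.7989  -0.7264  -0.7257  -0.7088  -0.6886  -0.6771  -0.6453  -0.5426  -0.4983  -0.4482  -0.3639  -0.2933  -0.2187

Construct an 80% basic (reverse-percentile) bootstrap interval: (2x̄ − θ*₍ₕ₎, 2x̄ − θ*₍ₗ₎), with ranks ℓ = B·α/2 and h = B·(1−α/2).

(-1.2271, -0.5279)

Percentile endpoints at ranks 2 and 18: θ*₍2₎ = -1.0631, θ*₍18₎ = -0.3639.
Basic interval reflects these around x̄:
  lower = 2 × -0.7955 − -0.3639 = -1.2271
  upper = 2 × -0.7955 − -1.0631 = -0.5279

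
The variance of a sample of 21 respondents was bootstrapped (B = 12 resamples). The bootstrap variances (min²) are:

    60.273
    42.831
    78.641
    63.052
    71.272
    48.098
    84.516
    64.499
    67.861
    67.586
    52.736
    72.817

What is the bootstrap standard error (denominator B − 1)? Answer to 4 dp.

SE* = 12.1856

Bootstrap SE is the standard deviation of the 12 replicate variances.
Mean of replicates: (60.273 + 42.831 + 78.641 + 63.052 + 71.272 + 48.098 + 84.516 + 64.499 + 67.861 + 67.586 + 52.736 + 72.817) / 12 = 774.18200 / 12 = 64.51517
Sum of squared deviations: (−4.24217)² + (−21.68417)² + (+14.12583)² + (−1.46317)² + (+6.75683)² + (−16.41717)² + (+20.00083)² + (−0.01617)² + (+3.34583)² + (+3.07083)² + (−11.77917)² + (+8.30183)² = 1633.38466
Variance = 1633.38466 / 11 = 148.48951
SE* = √148.48951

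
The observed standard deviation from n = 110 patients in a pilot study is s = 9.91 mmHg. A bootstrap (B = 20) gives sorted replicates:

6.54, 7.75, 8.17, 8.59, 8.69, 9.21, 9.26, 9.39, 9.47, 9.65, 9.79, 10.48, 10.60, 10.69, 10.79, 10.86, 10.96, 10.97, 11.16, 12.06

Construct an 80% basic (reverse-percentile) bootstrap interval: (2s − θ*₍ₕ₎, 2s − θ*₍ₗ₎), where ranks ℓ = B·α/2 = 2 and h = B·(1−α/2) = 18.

Percentile endpoints at ranks 2 and 18: θ*₍2₎ = 7.75, θ*₍18₎ = 10.97.
Basic interval reflects these around s:
  lower = 2 × 9.91 − 10.97 = 8.85
  upper = 2 × 9.91 − 7.75 = 12.07

(8.85, 12.07)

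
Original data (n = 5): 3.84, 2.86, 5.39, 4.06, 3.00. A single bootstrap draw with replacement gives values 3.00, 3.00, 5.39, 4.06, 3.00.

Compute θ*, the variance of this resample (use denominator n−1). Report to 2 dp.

θ* = 1.11

Mean = 3.6900; sum of squared deviations = 4.4552
s² = 4.4552 / 4 = 1.1138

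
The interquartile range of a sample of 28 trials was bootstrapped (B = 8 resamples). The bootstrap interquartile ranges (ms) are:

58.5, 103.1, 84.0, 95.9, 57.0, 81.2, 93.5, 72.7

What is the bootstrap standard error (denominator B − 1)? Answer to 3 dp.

Bootstrap SE is the standard deviation of the 8 replicate interquartile ranges.
Mean of replicates: (58.5 + 103.1 + 84.0 + 95.9 + 57.0 + 81.2 + 93.5 + 72.7) / 8 = 645.9000 / 8 = 80.7375
Sum of squared deviations: (−22.2375)² + (+22.3625)² + (+3.2625)² + (+15.1625)² + (−23.7375)² + (+0.4625)² + (+12.7625)² + (−8.0375)² = 2026.2987
Variance = 2026.2987 / 7 = 289.4712
SE* = √289.4712

SE* = 17.014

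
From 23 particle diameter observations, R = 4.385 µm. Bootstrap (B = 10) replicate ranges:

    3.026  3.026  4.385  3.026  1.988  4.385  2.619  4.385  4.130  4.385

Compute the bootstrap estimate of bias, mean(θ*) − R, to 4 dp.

mean(θ*) = (3.026 + 3.026 + 4.385 + 3.026 + 1.988 + 4.385 + 2.619 + 4.385 + 4.130 + 4.385) / 10 = 3.53550
bias = 3.53550 − 4.385

bias = −0.8495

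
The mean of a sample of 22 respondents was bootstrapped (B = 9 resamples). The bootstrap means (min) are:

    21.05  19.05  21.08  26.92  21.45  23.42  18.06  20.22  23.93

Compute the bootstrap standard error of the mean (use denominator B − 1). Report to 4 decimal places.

SE* = 2.7044

Bootstrap SE is the standard deviation of the 9 replicate means.
Mean of replicates: (21.05 + 19.05 + 21.08 + 26.92 + 21.45 + 23.42 + 18.06 + 20.22 + 23.93) / 9 = 195.18000 / 9 = 21.68667
Sum of squared deviations: (−0.63667)² + (−2.63667)² + (−0.60667)² + (+5.23333)² + (−0.23667)² + (+1.73333)² + (−3.62667)² + (−1.46667)² + (+2.24333)² = 58.51000
Variance = 58.51000 / 8 = 7.31375
SE* = √7.31375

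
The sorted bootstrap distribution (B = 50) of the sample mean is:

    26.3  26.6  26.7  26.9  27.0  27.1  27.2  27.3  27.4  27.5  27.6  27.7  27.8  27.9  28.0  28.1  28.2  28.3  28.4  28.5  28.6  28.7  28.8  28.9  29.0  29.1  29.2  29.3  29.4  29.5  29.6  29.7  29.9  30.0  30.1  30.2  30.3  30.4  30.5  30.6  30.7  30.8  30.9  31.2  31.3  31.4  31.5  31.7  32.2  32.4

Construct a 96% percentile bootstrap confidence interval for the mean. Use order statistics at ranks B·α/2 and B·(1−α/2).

α = 0.04; lower rank = 50 × 0.020 = 1; upper rank = 50 × 0.980 = 49.
The 1st smallest replicate is 26.3; the 49th is 32.2.

(26.3, 32.2)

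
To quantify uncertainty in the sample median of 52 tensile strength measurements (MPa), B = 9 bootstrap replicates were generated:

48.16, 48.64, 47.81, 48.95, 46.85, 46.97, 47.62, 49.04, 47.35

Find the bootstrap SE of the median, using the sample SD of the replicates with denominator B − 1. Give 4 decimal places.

Bootstrap SE is the standard deviation of the 9 replicate medians.
Mean of replicates: (48.16 + 48.64 + 47.81 + 48.95 + 46.85 + 46.97 + 47.62 + 49.04 + 47.35) / 9 = 431.39000 / 9 = 47.93222
Sum of squared deviations: (+0.22778)² + (+0.70778)² + (−0.12222)² + (+1.01778)² + (−1.08222)² + (−0.96222)² + (−0.31222)² + (+1.10778)² + (−0.58222)² = 5.36436
Variance = 5.36436 / 8 = 0.67054
SE* = √0.67054

SE* = 0.8189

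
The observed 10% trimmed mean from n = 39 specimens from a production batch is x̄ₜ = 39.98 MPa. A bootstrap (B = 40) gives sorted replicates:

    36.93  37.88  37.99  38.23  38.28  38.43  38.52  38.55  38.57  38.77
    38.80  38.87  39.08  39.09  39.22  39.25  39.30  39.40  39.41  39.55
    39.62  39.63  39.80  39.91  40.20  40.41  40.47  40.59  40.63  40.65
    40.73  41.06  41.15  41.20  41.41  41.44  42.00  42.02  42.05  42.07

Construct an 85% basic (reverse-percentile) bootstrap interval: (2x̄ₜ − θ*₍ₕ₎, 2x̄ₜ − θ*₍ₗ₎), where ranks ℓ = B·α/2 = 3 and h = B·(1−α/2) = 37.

Percentile endpoints at ranks 3 and 37: θ*₍3₎ = 37.99, θ*₍37₎ = 42.00.
Basic interval reflects these around x̄ₜ:
  lower = 2 × 39.98 − 42.00 = 37.96
  upper = 2 × 39.98 − 37.99 = 41.97

(37.96, 41.97)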